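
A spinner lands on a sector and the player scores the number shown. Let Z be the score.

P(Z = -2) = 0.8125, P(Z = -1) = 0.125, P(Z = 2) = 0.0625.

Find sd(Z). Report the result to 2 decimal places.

0.99

E[Z] = (-2)(0.8125) + (-1)(0.125) + (2)(0.0625) = -1.625
E[Z²] = (-2)²(0.8125) + (-1)²(0.125) + (2)²(0.0625) = 3.625
Var(Z) = E[Z²] − (E[Z])² = 3.625 − (-1.625)² = 0.984375
sd(Z) = √0.984375 ≈ 0.99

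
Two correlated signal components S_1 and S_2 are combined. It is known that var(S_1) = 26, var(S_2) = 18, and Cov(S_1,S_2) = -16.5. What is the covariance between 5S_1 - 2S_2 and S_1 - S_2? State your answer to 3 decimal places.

Cov(5S_1 - 2S_2, S_1 - S_2) = (5)(1)var(S_1) + (-2)(-1)var(S_2) + [(5)(-1) + (-2)(1)]Cov(S_1,S_2)
= 5·26 + 2·18 + -7·-16.5 = 281.5

281.500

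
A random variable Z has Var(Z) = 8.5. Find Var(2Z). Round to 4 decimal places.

34.0000

Var(2Z) = (2)²·Var(Z) = 4·8.5 = 34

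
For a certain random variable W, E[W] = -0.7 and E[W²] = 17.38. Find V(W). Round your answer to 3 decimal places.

16.890

V(W) = 17.38 − (-0.7)² = 16.89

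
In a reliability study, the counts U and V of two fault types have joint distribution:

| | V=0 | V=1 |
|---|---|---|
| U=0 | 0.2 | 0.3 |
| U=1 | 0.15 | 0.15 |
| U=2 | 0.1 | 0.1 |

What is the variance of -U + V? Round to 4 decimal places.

E[U] = 0.7,  E[V] = 0.55,  E[UV] = 0.35
Var(U) = 1.1 − (0.7)² = 0.61;  Var(V) = 0.55 − (0.55)² = 0.2475
Cov(U,V) = 0.35 − (0.7)(0.55) = -0.035
Var(-U + V) = (-1)²·0.61 + (1)²·0.2475 + 2·(-1)·(1)·-0.035 = 0.9275

0.9275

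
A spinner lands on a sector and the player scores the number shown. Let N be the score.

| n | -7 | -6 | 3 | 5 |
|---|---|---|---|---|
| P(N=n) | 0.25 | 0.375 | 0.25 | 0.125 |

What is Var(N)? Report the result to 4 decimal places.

24.2344

E[N] = (-7)(0.25) + (-6)(0.375) + (3)(0.25) + (5)(0.125) = -2.625
E[N²] = (-7)²(0.25) + (-6)²(0.375) + (3)²(0.25) + (5)²(0.125) = 31.125
Var(N) = E[N²] − (E[N])² = 31.125 − (-2.625)² = 24.234375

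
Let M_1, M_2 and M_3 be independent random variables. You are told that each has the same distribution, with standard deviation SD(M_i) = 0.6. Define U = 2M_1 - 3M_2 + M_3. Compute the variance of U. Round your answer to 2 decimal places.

Var(M_i) = (0.6)² = 0.36
By independence, Var(U) = (2)²Var(M_1) + (-3)²Var(M_2) + (1)²Var(M_3)
= (2)²·0.36 + (-3)²·0.36 + (1)²·0.36 = 5.04

5.04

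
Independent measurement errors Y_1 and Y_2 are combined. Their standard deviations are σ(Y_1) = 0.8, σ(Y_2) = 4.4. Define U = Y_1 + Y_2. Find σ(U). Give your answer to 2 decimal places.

Var(Y_1) = 0.64, Var(Y_2) = 19.36
By independence, Var(U) = (1)²Var(Y_1) + (1)²Var(Y_2)
= (1)²·0.64 + (1)²·19.36 = 20
σ(U) = √20 ≈ 4.47

4.47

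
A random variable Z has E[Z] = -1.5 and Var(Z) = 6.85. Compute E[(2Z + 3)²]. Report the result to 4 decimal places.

27.4000

E[2Z + 3] = 2·-1.5 + 3 = 0
Var(2Z + 3) = (2)²·6.85 = 27.4
E[(2Z + 3)²] = Var((2Z + 3)) + (E[(2Z + 3)])² = 27.4 + (0)² = 27.4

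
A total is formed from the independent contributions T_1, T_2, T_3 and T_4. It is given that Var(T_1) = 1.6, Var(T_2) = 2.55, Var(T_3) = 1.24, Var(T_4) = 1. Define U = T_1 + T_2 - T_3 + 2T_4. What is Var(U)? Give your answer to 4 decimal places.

9.3900

By independence, Var(U) = (1)²Var(T_1) + (1)²Var(T_2) + (-1)²Var(T_3) + (2)²Var(T_4)
= (1)²·1.6 + (1)²·2.55 + (-1)²·1.24 + (2)²·1 = 9.39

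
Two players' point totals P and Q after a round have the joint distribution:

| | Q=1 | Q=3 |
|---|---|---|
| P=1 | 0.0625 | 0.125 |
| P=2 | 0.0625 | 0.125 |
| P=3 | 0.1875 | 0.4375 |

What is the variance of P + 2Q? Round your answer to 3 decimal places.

4.152

E[P] = 2.4375,  E[Q] = 2.375,  E[PQ] = 5.8125
var(P) = 6.5625 − (2.4375)² = 0.62109375;  var(Q) = 6.5 − (2.375)² = 0.859375
cov(P,Q) = 5.8125 − (2.4375)(2.375) = 0.0234375
var(P + 2Q) = (1)²·0.62109375 + (2)²·0.859375 + 2·(1)·(2)·0.0234375 = 4.15234375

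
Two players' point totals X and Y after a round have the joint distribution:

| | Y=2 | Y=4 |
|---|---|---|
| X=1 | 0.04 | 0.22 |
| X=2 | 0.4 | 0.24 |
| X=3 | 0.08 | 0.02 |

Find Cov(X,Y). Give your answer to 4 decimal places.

E[X] = 1.84,  E[Y] = 2.96
E[XY] = 5.2
Cov(X,Y) = E[XY] − E[X]E[Y] = 5.2 − (1.84)(2.96) = -0.2464

-0.2464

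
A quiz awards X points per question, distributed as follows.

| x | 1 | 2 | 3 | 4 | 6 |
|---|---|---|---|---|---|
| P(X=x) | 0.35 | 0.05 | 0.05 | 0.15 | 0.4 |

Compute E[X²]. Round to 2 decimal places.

17.80

E[X²] = (1)²(0.35) + (2)²(0.05) + (3)²(0.05) + (4)²(0.15) + (6)²(0.4) = 17.8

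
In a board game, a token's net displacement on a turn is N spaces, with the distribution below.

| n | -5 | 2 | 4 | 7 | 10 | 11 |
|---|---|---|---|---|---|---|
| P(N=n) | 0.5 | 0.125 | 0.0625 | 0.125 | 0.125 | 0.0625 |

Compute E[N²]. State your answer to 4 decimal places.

40.1875

E[N²] = (-5)²(0.5) + (2)²(0.125) + (4)²(0.0625) + (7)²(0.125) + (10)²(0.125) + (11)²(0.0625) = 40.1875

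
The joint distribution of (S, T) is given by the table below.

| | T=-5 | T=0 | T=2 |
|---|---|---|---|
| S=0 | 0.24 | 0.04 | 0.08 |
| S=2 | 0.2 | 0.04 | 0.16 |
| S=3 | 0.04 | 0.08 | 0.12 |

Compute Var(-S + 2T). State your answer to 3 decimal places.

E[S] = 1.52,  E[T] = -1.68,  E[ST] = -1.24
Var(S) = 3.76 − (1.52)² = 1.4496;  Var(T) = 13.44 − (-1.68)² = 10.6176
Cov(S,T) = -1.24 − (1.52)(-1.68) = 1.3136
Var(-S + 2T) = (-1)²·1.4496 + (2)²·10.6176 + 2·(-1)·(2)·1.3136 = 38.6656

38.666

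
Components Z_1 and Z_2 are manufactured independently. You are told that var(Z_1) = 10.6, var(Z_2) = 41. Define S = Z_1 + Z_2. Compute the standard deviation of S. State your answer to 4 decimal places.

By independence, var(S) = (1)²var(Z_1) + (1)²var(Z_2)
= (1)²·10.6 + (1)²·41 = 51.6
SD(S) = √51.6 ≈ 7.1833

7.1833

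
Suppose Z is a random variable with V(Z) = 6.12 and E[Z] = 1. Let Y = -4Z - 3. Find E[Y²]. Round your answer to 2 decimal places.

146.92

E[-4Z - 3] = -4·1 − 3 = -7
V(-4Z - 3) = (-4)²·6.12 = 97.92
E[Y²] = V(Y) + (E[Y])² = 97.92 + (-7)² = 146.92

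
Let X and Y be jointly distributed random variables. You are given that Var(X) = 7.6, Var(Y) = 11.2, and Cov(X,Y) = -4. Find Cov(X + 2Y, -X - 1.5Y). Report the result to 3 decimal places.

-27.200

Cov(X + 2Y, -X - 1.5Y) = (1)(-1)Var(X) + (2)(-1.5)Var(Y) + [(1)(-1.5) + (2)(-1)]Cov(X,Y)
= -1·7.6 + -3·11.2 + -3.5·-4 = -27.2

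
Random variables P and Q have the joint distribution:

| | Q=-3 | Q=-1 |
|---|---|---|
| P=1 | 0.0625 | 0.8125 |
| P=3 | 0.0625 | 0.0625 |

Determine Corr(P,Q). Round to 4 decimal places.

E[P] = 1.25,  E[Q] = -1.25
E[PQ] = -1.75
Cov(P,Q) = E[PQ] − E[P]E[Q] = -1.75 − (1.25)(-1.25) = -0.1875
Var(P) = 0.4375,  Var(Q) = 0.4375
ρ = -0.1875 / √(0.4375·0.4375) ≈ -0.4286

-0.4286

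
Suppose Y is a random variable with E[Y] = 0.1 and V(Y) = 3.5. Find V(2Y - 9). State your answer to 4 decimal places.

14.0000

V(2Y - 9) = (2)²·V(Y) = 4·3.5 = 14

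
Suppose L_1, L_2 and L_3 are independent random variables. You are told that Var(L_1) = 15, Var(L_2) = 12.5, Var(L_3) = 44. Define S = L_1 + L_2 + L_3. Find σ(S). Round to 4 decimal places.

By independence, Var(S) = (1)²Var(L_1) + (1)²Var(L_2) + (1)²Var(L_3)
= (1)²·15 + (1)²·12.5 + (1)²·44 = 71.5
σ(S) = √71.5 ≈ 8.4558

8.4558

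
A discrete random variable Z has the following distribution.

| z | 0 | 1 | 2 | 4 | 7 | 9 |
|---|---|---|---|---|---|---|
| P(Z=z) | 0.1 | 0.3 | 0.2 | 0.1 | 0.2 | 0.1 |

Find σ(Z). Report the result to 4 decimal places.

E[Z] = (0)(0.1) + (1)(0.3) + (2)(0.2) + (4)(0.1) + (7)(0.2) + (9)(0.1) = 3.4
E[Z²] = (0)²(0.1) + (1)²(0.3) + (2)²(0.2) + (4)²(0.1) + (7)²(0.2) + (9)²(0.1) = 20.6
Var(Z) = E[Z²] − (E[Z])² = 20.6 − (3.4)² = 9.04
σ(Z) = √9.04 ≈ 3.0067

3.0067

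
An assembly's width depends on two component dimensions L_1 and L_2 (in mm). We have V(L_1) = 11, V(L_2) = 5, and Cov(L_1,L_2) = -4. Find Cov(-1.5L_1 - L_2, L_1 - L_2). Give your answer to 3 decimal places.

Cov(-1.5L_1 - L_2, L_1 - L_2) = (-1.5)(1)V(L_1) + (-1)(-1)V(L_2) + [(-1.5)(-1) + (-1)(1)]Cov(L_1,L_2)
= -1.5·11 + 1·5 + 0.5·-4 = -13.5

-13.500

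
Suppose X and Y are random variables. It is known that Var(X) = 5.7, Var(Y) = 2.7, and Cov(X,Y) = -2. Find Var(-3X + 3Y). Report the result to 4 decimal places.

Var(-3X + 3Y) = (-3)²·Var(X) + (3)²·Var(Y) + 2·(-3)·(3)·Cov(X,Y)
= 9·5.7 + 9·2.7 + -18·-2 = 111.6

111.6000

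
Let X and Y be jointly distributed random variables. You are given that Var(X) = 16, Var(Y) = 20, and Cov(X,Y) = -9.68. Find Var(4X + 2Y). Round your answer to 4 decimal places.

181.1200

Var(4X + 2Y) = (4)²·Var(X) + (2)²·Var(Y) + 2·(4)·(2)·Cov(X,Y)
= 16·16 + 4·20 + 16·-9.68 = 181.12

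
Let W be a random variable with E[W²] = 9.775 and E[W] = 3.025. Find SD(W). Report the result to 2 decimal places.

0.79

var(W) = 9.775 − (3.025)² = 0.624375
SD(W) = √0.624375 ≈ 0.79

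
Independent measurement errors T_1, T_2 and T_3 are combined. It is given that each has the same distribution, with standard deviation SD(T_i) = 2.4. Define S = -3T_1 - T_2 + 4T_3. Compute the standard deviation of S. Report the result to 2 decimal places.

12.24

var(T_i) = (2.4)² = 5.76
By independence, var(S) = (-3)²var(T_1) + (-1)²var(T_2) + (4)²var(T_3)
= (-3)²·5.76 + (-1)²·5.76 + (4)²·5.76 = 149.76
SD(S) = √149.76 ≈ 12.24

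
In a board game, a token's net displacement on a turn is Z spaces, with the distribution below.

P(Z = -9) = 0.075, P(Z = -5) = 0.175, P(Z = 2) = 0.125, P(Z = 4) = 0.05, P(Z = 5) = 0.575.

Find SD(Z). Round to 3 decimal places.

E[Z] = (-9)(0.075) + (-5)(0.175) + (2)(0.125) + (4)(0.05) + (5)(0.575) = 1.775
E[Z²] = (-9)²(0.075) + (-5)²(0.175) + (2)²(0.125) + (4)²(0.05) + (5)²(0.575) = 26.125
V(Z) = E[Z²] − (E[Z])² = 26.125 − (1.775)² = 22.974375
SD(Z) = √22.974375 ≈ 4.793

4.793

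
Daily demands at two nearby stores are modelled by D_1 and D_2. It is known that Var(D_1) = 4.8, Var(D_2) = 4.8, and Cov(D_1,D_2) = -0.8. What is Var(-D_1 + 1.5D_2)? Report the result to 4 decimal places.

Var(-D_1 + 1.5D_2) = (-1)²·Var(D_1) + (1.5)²·Var(D_2) + 2·(-1)·(1.5)·Cov(D_1,D_2)
= 1·4.8 + 2.25·4.8 + -3·-0.8 = 18

18.0000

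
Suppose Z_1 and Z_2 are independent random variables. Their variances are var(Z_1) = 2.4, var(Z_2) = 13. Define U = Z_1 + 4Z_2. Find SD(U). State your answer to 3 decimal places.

14.505

By independence, var(U) = (1)²var(Z_1) + (4)²var(Z_2)
= (1)²·2.4 + (4)²·13 = 210.4
SD(U) = √210.4 ≈ 14.505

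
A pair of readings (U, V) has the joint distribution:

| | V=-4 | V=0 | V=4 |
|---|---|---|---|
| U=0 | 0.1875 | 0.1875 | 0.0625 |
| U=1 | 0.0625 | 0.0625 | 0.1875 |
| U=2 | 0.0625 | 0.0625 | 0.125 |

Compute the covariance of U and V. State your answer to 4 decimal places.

0.7969

E[U] = 0.8125,  E[V] = 0.25
E[UV] = 1
Cov(U,V) = E[UV] − E[U]E[V] = 1 − (0.8125)(0.25) = 0.796875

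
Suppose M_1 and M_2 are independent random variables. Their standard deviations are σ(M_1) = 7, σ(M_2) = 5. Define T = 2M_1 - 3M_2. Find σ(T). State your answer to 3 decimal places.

V(M_1) = 49, V(M_2) = 25
By independence, V(T) = (2)²V(M_1) + (-3)²V(M_2)
= (2)²·49 + (-3)²·25 = 421
σ(T) = √421 ≈ 20.518

20.518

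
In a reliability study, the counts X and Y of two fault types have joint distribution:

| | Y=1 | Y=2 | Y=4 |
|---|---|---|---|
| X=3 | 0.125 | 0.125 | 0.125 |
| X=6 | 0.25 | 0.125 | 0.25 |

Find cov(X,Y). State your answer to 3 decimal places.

E[X] = 4.875,  E[Y] = 2.375
E[XY] = 11.625
cov(X,Y) = E[XY] − E[X]E[Y] = 11.625 − (4.875)(2.375) = 0.046875

0.047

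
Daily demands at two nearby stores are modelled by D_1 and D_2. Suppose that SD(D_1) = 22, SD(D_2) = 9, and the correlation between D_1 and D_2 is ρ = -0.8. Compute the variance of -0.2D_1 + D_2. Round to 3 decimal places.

163.720

var(D_1) = (22)² = 484;  var(D_2) = (9)² = 81
cov(D_1,D_2) = ρ·SD(D_1)·SD(D_2) = -0.8·22·9 = -158.4
var(-0.2D_1 + D_2) = (-0.2)²·var(D_1) + (1)²·var(D_2) + 2·(-0.2)·(1)·cov(D_1,D_2)
= 0.04·484 + 1·81 + -0.4·-158.4 = 163.72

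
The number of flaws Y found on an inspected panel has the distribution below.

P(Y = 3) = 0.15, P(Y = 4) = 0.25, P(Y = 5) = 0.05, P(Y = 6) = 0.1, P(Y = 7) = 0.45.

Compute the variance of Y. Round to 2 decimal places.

2.55

E[Y] = (3)(0.15) + (4)(0.25) + (5)(0.05) + (6)(0.1) + (7)(0.45) = 5.45
E[Y²] = (3)²(0.15) + (4)²(0.25) + (5)²(0.05) + (6)²(0.1) + (7)²(0.45) = 32.25
Var(Y) = E[Y²] − (E[Y])² = 32.25 − (5.45)² = 2.5475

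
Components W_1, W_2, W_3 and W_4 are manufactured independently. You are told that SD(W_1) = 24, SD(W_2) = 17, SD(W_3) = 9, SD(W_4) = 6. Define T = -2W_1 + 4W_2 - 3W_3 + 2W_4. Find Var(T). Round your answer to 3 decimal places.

Var(W_1) = 576, Var(W_2) = 289, Var(W_3) = 81, Var(W_4) = 36
By independence, Var(T) = (-2)²Var(W_1) + (4)²Var(W_2) + (-3)²Var(W_3) + (2)²Var(W_4)
= (-2)²·576 + (4)²·289 + (-3)²·81 + (2)²·36 = 7801

7801.000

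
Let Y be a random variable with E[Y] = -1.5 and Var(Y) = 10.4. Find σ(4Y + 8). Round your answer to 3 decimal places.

Var(4Y + 8) = (4)²·10.4 = 166.4
σ(4Y + 8) = √166.4 ≈ 12.900

12.900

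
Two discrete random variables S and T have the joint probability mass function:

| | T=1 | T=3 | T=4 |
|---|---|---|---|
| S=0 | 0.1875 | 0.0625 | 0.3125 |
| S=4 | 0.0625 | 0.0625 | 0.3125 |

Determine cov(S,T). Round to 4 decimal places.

E[S] = 1.75,  E[T] = 3.125
E[ST] = 6
cov(S,T) = E[ST] − E[S]E[T] = 6 − (1.75)(3.125) = 0.53125

0.5313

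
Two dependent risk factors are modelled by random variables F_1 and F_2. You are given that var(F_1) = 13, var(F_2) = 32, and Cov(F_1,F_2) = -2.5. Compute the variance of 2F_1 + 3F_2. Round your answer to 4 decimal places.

310.0000

var(2F_1 + 3F_2) = (2)²·var(F_1) + (3)²·var(F_2) + 2·(2)·(3)·Cov(F_1,F_2)
= 4·13 + 9·32 + 12·-2.5 = 310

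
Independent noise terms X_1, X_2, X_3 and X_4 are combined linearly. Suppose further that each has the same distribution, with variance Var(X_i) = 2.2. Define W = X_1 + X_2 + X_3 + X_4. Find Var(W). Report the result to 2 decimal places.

By independence, Var(W) = (1)²Var(X_1) + (1)²Var(X_2) + (1)²Var(X_3) + (1)²Var(X_4)
= (1)²·2.2 + (1)²·2.2 + (1)²·2.2 + (1)²·2.2 = 8.8

8.80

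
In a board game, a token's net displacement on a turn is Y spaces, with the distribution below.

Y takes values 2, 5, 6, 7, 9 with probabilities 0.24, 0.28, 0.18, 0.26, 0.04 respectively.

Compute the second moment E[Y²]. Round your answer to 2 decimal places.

30.42

E[Y²] = (2)²(0.24) + (5)²(0.28) + (6)²(0.18) + (7)²(0.26) + (9)²(0.04) = 30.42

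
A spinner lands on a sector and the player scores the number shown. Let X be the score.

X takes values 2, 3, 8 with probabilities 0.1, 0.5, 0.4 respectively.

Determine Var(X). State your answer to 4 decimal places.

6.4900

E[X] = (2)(0.1) + (3)(0.5) + (8)(0.4) = 4.9
E[X²] = (2)²(0.1) + (3)²(0.5) + (8)²(0.4) = 30.5
Var(X) = E[X²] − (E[X])² = 30.5 − (4.9)² = 6.49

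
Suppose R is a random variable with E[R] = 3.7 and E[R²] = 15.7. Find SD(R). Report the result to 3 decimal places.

var(R) = 15.7 − (3.7)² = 2.01
SD(R) = √2.01 ≈ 1.418

1.418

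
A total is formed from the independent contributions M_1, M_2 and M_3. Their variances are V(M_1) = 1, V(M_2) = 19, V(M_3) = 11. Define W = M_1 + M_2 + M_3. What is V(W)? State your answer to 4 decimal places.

31.0000

By independence, V(W) = (1)²V(M_1) + (1)²V(M_2) + (1)²V(M_3)
= (1)²·1 + (1)²·19 + (1)²·11 = 31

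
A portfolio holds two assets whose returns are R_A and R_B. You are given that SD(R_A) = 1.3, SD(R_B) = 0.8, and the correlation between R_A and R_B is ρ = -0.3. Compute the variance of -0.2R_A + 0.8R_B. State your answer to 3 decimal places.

Var(R_A) = (1.3)² = 1.69;  Var(R_B) = (0.8)² = 0.64
Cov(R_A,R_B) = ρ·SD(R_A)·SD(R_B) = -0.3·1.3·0.8 = -0.312
Var(-0.2R_A + 0.8R_B) = (-0.2)²·Var(R_A) + (0.8)²·Var(R_B) + 2·(-0.2)·(0.8)·Cov(R_A,R_B)
= 0.04·1.69 + 0.64·0.64 + -0.32·-0.312 = 0.57704

0.577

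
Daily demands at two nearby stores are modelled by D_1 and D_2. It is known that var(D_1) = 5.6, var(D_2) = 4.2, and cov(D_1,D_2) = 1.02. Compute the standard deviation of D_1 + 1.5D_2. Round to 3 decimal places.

var(D_1 + 1.5D_2) = (1)²·var(D_1) + (1.5)²·var(D_2) + 2·(1)·(1.5)·cov(D_1,D_2)
= 1·5.6 + 2.25·4.2 + 3·1.02 = 18.11
σ(D_1 + 1.5D_2) = √18.11 ≈ 4.256

4.256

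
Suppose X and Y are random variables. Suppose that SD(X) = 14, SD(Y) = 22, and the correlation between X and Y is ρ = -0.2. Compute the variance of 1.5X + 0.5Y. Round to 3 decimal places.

469.600

var(X) = (14)² = 196;  var(Y) = (22)² = 484
cov(X,Y) = ρ·SD(X)·SD(Y) = -0.2·14·22 = -61.6
var(1.5X + 0.5Y) = (1.5)²·var(X) + (0.5)²·var(Y) + 2·(1.5)·(0.5)·cov(X,Y)
= 2.25·196 + 0.25·484 + 1.5·-61.6 = 469.6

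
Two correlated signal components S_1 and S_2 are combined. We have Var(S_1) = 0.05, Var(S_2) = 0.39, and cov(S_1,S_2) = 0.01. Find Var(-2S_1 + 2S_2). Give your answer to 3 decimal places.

1.680

Var(-2S_1 + 2S_2) = (-2)²·Var(S_1) + (2)²·Var(S_2) + 2·(-2)·(2)·cov(S_1,S_2)
= 4·0.05 + 4·0.39 + -8·0.01 = 1.68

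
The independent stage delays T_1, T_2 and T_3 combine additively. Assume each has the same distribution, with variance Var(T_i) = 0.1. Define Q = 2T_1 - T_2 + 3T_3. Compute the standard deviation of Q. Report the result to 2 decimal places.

By independence, Var(Q) = (2)²Var(T_1) + (-1)²Var(T_2) + (3)²Var(T_3)
= (2)²·0.1 + (-1)²·0.1 + (3)²·0.1 = 1.4
sd(Q) = √1.4 ≈ 1.18

1.18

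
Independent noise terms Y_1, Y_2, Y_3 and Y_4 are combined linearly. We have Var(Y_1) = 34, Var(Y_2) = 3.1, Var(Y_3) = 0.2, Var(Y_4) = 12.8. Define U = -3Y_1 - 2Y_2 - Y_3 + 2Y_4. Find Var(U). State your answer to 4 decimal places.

369.8000

By independence, Var(U) = (-3)²Var(Y_1) + (-2)²Var(Y_2) + (-1)²Var(Y_3) + (2)²Var(Y_4)
= (-3)²·34 + (-2)²·3.1 + (-1)²·0.2 + (2)²·12.8 = 369.8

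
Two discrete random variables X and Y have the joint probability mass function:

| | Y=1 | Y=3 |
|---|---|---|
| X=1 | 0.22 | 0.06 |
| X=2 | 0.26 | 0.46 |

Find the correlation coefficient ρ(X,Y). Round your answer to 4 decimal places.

E[X] = 1.72,  E[Y] = 2.04
E[XY] = 3.68
Cov(X,Y) = E[XY] − E[X]E[Y] = 3.68 − (1.72)(2.04) = 0.1712
Var(X) = 0.2016,  Var(Y) = 0.9984
ρ = 0.1712 / √(0.2016·0.9984) ≈ 0.3816

0.3816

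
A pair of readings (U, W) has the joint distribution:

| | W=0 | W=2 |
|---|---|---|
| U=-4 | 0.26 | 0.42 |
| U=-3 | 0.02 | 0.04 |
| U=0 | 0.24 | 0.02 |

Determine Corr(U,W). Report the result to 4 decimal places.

-0.4707

E[U] = -2.9,  E[W] = 0.96
E[UW] = -3.6
Cov(U,W) = E[UW] − E[U]E[W] = -3.6 − (-2.9)(0.96) = -0.816
var(U) = 3.01,  var(W) = 0.9984
ρ = -0.816 / √(3.01·0.9984) ≈ -0.4707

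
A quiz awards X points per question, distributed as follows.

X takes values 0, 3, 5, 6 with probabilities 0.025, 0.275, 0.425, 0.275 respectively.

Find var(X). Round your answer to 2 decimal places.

E[X] = (0)(0.025) + (3)(0.275) + (5)(0.425) + (6)(0.275) = 4.6
E[X²] = (0)²(0.025) + (3)²(0.275) + (5)²(0.425) + (6)²(0.275) = 23
var(X) = E[X²] − (E[X])² = 23 − (4.6)² = 1.84

1.84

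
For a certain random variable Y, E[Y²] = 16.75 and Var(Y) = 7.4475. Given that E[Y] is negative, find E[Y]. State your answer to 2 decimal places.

-3.05

(E[Y])² = E[Y²] − Var(Y) = 16.75 − 7.4475 = 9.3025
E[Y] = −√9.3025 = -3.05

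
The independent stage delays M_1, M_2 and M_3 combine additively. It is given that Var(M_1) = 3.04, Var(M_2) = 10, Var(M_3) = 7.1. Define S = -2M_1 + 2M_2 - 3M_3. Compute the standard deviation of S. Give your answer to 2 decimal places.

10.77

By independence, Var(S) = (-2)²Var(M_1) + (2)²Var(M_2) + (-3)²Var(M_3)
= (-2)²·3.04 + (2)²·10 + (-3)²·7.1 = 116.06
SD(S) = √116.06 ≈ 10.77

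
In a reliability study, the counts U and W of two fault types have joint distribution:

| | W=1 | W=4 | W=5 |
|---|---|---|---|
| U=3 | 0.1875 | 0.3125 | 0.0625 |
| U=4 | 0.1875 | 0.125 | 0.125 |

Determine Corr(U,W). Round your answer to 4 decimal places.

-0.0336

E[U] = 3.4375,  E[W] = 3.0625
E[UW] = 10.5
cov(U,W) = E[UW] − E[U]E[W] = 10.5 − (3.4375)(3.0625) = -0.02734375
V(U) = 0.24609375,  V(W) = 2.68359375
ρ = -0.02734375 / √(0.24609375·2.68359375) ≈ -0.0336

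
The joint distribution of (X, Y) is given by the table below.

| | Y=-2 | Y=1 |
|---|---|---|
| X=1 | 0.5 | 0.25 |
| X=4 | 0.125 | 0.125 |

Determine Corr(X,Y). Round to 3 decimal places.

0.149

E[X] = 1.75,  E[Y] = -0.875
E[XY] = -1.25
Cov(X,Y) = E[XY] − E[X]E[Y] = -1.25 − (1.75)(-0.875) = 0.28125
V(X) = 1.6875,  V(Y) = 2.109375
ρ = 0.28125 / √(1.6875·2.109375) ≈ 0.149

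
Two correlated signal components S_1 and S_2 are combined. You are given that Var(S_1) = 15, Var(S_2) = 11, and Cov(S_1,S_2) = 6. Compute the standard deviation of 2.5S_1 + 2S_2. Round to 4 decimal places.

14.0624

Var(2.5S_1 + 2S_2) = (2.5)²·Var(S_1) + (2)²·Var(S_2) + 2·(2.5)·(2)·Cov(S_1,S_2)
= 6.25·15 + 4·11 + 10·6 = 197.75
sd(2.5S_1 + 2S_2) = √197.75 ≈ 14.0624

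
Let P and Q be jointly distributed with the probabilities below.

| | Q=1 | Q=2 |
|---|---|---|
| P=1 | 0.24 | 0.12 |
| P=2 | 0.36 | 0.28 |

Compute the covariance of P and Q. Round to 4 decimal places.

E[P] = 1.64,  E[Q] = 1.4
E[PQ] = 2.32
Cov(P,Q) = E[PQ] − E[P]E[Q] = 2.32 − (1.64)(1.4) = 0.024

0.0240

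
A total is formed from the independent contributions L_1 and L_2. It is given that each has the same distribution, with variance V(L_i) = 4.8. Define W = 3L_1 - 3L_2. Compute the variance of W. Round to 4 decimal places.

By independence, V(W) = (3)²V(L_1) + (-3)²V(L_2)
= (3)²·4.8 + (-3)²·4.8 = 86.4

86.4000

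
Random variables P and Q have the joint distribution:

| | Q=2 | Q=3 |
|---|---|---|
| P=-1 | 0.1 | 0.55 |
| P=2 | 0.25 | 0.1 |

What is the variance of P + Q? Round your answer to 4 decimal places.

E[P] = 0.05,  E[Q] = 2.65,  E[PQ] = -0.25
Var(P) = 2.05 − (0.05)² = 2.0475;  Var(Q) = 7.25 − (2.65)² = 0.2275
cov(P,Q) = -0.25 − (0.05)(2.65) = -0.3825
Var(P + Q) = (1)²·2.0475 + (1)²·0.2275 + 2·(1)·(1)·-0.3825 = 1.51

1.5100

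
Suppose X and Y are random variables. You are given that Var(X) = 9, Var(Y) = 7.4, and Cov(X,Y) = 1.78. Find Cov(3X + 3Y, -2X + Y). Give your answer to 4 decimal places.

Cov(3X + 3Y, -2X + Y) = (3)(-2)Var(X) + (3)(1)Var(Y) + [(3)(1) + (3)(-2)]Cov(X,Y)
= -6·9 + 3·7.4 + -3·1.78 = -37.14

-37.1400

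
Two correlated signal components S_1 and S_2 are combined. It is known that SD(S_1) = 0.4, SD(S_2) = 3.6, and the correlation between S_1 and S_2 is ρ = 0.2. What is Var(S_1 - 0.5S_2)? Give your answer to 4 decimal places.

Var(S_1) = (0.4)² = 0.16;  Var(S_2) = (3.6)² = 12.96
Cov(S_1,S_2) = ρ·SD(S_1)·SD(S_2) = 0.2·0.4·3.6 = 0.288
Var(S_1 - 0.5S_2) = (1)²·Var(S_1) + (-0.5)²·Var(S_2) + 2·(1)·(-0.5)·Cov(S_1,S_2)
= 1·0.16 + 0.25·12.96 + -1·0.288 = 3.112

3.1120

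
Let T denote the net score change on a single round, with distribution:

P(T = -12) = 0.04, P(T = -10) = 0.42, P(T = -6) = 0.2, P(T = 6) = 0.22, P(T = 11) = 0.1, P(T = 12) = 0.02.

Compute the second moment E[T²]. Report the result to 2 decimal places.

E[T²] = (-12)²(0.04) + (-10)²(0.42) + (-6)²(0.2) + (6)²(0.22) + (11)²(0.1) + (12)²(0.02) = 77.86

77.86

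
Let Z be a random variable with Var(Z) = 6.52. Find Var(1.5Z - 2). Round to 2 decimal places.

14.67

Var(1.5Z - 2) = (1.5)²·Var(Z) = 2.25·6.52 = 14.67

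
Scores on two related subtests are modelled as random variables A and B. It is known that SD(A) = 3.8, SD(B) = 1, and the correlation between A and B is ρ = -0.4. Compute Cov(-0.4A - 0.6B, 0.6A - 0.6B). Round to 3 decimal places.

-2.923

Var(A) = (3.8)² = 14.44;  Var(B) = (1)² = 1
Cov(A,B) = ρ·SD(A)·SD(B) = -0.4·3.8·1 = -1.52
Cov(-0.4A - 0.6B, 0.6A - 0.6B) = (-0.4)(0.6)Var(A) + (-0.6)(-0.6)Var(B) + [(-0.4)(-0.6) + (-0.6)(0.6)]Cov(A,B)
= -0.24·14.44 + 0.36·1 + -0.12·-1.52 = -2.9232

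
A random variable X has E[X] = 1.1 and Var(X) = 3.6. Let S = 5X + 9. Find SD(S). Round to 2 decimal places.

9.49

Var(5X + 9) = (5)²·3.6 = 90
SD(S) = √90 ≈ 9.49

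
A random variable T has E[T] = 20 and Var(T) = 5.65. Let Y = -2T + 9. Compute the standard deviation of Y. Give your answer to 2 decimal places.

4.75

Var(-2T + 9) = (-2)²·5.65 = 22.6
sd(Y) = √22.6 ≈ 4.75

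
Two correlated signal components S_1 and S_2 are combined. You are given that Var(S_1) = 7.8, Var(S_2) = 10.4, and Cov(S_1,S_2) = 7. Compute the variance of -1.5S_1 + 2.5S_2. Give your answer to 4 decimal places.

30.0500

Var(-1.5S_1 + 2.5S_2) = (-1.5)²·Var(S_1) + (2.5)²·Var(S_2) + 2·(-1.5)·(2.5)·Cov(S_1,S_2)
= 2.25·7.8 + 6.25·10.4 + -7.5·7 = 30.05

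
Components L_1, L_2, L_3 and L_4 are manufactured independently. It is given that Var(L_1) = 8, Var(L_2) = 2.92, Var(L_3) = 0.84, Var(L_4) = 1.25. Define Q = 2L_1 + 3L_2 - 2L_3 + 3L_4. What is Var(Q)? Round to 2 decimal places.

72.89

By independence, Var(Q) = (2)²Var(L_1) + (3)²Var(L_2) + (-2)²Var(L_3) + (3)²Var(L_4)
= (2)²·8 + (3)²·2.92 + (-2)²·0.84 + (3)²·1.25 = 72.89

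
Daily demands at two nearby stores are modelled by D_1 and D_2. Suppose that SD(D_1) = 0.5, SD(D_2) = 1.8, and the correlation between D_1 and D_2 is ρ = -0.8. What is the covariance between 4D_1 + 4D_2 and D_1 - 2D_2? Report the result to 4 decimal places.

-22.0400

Var(D_1) = (0.5)² = 0.25;  Var(D_2) = (1.8)² = 3.24
Cov(D_1,D_2) = ρ·SD(D_1)·SD(D_2) = -0.8·0.5·1.8 = -0.72
Cov(4D_1 + 4D_2, D_1 - 2D_2) = (4)(1)Var(D_1) + (4)(-2)Var(D_2) + [(4)(-2) + (4)(1)]Cov(D_1,D_2)
= 4·0.25 + -8·3.24 + -4·-0.72 = -22.04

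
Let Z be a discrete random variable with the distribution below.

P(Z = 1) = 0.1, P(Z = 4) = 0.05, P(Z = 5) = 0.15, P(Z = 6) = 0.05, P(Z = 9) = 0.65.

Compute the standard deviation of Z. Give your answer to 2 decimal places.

E[Z] = (1)(0.1) + (4)(0.05) + (5)(0.15) + (6)(0.05) + (9)(0.65) = 7.2
E[Z²] = (1)²(0.1) + (4)²(0.05) + (5)²(0.15) + (6)²(0.05) + (9)²(0.65) = 59.1
Var(Z) = E[Z²] − (E[Z])² = 59.1 − (7.2)² = 7.26
σ(Z) = √7.26 ≈ 2.69

2.69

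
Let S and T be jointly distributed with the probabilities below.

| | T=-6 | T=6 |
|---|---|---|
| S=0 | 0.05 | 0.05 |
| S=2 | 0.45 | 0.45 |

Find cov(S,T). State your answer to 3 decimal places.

0.000

E[S] = 1.8,  E[T] = 0
E[ST] = 0
cov(S,T) = E[ST] − E[S]E[T] = 0 − (1.8)(0) = 0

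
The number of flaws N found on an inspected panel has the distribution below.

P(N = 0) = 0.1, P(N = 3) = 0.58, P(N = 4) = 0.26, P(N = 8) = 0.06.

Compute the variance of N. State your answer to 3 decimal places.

E[N] = (0)(0.1) + (3)(0.58) + (4)(0.26) + (8)(0.06) = 3.26
E[N²] = (0)²(0.1) + (3)²(0.58) + (4)²(0.26) + (8)²(0.06) = 13.22
var(N) = E[N²] − (E[N])² = 13.22 − (3.26)² = 2.5924

2.592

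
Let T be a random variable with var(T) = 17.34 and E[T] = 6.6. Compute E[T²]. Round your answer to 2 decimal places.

60.90

E[T²] = var(T) + (E[T])² = 17.34 + (6.6)² = 60.9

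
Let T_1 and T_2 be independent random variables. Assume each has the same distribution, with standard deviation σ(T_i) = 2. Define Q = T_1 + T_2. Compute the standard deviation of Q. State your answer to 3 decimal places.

2.828

V(T_i) = (2)² = 4
By independence, V(Q) = (1)²V(T_1) + (1)²V(T_2)
= (1)²·4 + (1)²·4 = 8
σ(Q) = √8 ≈ 2.828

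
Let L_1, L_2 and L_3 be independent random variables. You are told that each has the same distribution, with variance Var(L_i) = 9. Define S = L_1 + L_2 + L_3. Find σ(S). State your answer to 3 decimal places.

By independence, Var(S) = (1)²Var(L_1) + (1)²Var(L_2) + (1)²Var(L_3)
= (1)²·9 + (1)²·9 + (1)²·9 = 27
σ(S) = √27 ≈ 5.196

5.196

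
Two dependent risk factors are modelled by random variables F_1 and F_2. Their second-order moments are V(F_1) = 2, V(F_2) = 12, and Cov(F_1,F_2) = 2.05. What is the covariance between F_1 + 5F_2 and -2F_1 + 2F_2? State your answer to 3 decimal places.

Cov(F_1 + 5F_2, -2F_1 + 2F_2) = (1)(-2)V(F_1) + (5)(2)V(F_2) + [(1)(2) + (5)(-2)]Cov(F_1,F_2)
= -2·2 + 10·12 + -8·2.05 = 99.6

99.600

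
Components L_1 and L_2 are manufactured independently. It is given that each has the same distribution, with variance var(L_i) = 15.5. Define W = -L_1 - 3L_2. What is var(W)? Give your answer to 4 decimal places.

By independence, var(W) = (-1)²var(L_1) + (-3)²var(L_2)
= (-1)²·15.5 + (-3)²·15.5 = 155

155.0000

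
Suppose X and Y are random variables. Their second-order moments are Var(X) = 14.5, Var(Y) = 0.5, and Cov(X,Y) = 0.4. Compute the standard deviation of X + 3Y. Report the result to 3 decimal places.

4.626

Var(X + 3Y) = (1)²·Var(X) + (3)²·Var(Y) + 2·(1)·(3)·Cov(X,Y)
= 1·14.5 + 9·0.5 + 6·0.4 = 21.4
SD(X + 3Y) = √21.4 ≈ 4.626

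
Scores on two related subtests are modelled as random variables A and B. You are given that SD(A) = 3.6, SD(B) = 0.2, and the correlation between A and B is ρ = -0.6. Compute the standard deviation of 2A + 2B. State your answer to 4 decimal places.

6.9674

Var(A) = (3.6)² = 12.96;  Var(B) = (0.2)² = 0.04
Cov(A,B) = ρ·SD(A)·SD(B) = -0.6·3.6·0.2 = -0.432
Var(2A + 2B) = (2)²·Var(A) + (2)²·Var(B) + 2·(2)·(2)·Cov(A,B)
= 4·12.96 + 4·0.04 + 8·-0.432 = 48.544
SD(2A + 2B) = √48.544 ≈ 6.9674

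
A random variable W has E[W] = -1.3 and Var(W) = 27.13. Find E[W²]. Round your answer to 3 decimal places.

E[W²] = Var(W) + (E[W])² = 27.13 + (-1.3)² = 28.82

28.820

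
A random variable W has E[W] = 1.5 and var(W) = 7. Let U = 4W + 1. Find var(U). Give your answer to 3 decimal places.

var(4W + 1) = (4)²·var(W) = 16·7 = 112

112.000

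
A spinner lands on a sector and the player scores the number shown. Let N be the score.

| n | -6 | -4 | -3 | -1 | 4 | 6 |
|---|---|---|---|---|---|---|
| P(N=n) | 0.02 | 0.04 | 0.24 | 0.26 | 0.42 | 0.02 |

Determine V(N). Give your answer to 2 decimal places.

10.93

E[N] = (-6)(0.02) + (-4)(0.04) + (-3)(0.24) + (-1)(0.26) + (4)(0.42) + (6)(0.02) = 0.54
E[N²] = (-6)²(0.02) + (-4)²(0.04) + (-3)²(0.24) + (-1)²(0.26) + (4)²(0.42) + (6)²(0.02) = 11.22
V(N) = E[N²] − (E[N])² = 11.22 − (0.54)² = 10.9284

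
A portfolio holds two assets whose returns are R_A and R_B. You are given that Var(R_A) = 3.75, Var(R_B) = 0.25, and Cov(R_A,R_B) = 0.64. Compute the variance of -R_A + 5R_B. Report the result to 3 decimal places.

Var(-R_A + 5R_B) = (-1)²·Var(R_A) + (5)²·Var(R_B) + 2·(-1)·(5)·Cov(R_A,R_B)
= 1·3.75 + 25·0.25 + -10·0.64 = 3.6

3.600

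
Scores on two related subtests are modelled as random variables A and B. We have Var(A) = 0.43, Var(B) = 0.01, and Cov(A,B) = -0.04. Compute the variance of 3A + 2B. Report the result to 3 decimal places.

3.430

Var(3A + 2B) = (3)²·Var(A) + (2)²·Var(B) + 2·(3)·(2)·Cov(A,B)
= 9·0.43 + 4·0.01 + 12·-0.04 = 3.43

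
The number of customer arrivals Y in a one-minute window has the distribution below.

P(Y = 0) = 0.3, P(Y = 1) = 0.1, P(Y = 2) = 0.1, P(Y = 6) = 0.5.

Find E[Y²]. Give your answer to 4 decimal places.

18.5000

E[Y²] = (0)²(0.3) + (1)²(0.1) + (2)²(0.1) + (6)²(0.5) = 18.5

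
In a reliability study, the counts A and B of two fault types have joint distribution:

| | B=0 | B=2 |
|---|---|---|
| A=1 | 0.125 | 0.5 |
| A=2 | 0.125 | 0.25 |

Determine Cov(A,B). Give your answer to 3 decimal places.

-0.063

E[A] = 1.375,  E[B] = 1.5
E[AB] = 2
Cov(A,B) = E[AB] − E[A]E[B] = 2 − (1.375)(1.5) = -0.0625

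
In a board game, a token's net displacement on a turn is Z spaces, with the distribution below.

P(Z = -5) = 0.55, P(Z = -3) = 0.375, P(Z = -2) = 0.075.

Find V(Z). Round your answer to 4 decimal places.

1.2244

E[Z] = (-5)(0.55) + (-3)(0.375) + (-2)(0.075) = -4.025
E[Z²] = (-5)²(0.55) + (-3)²(0.375) + (-2)²(0.075) = 17.425
V(Z) = E[Z²] − (E[Z])² = 17.425 − (-4.025)² = 1.224375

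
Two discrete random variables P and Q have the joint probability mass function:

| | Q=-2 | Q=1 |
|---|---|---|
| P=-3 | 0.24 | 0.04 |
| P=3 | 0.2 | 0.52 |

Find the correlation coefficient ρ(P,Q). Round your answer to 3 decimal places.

E[P] = 1.32,  E[Q] = -0.32
E[PQ] = 1.68
Cov(P,Q) = E[PQ] − E[P]E[Q] = 1.68 − (1.32)(-0.32) = 2.1024
var(P) = 7.2576,  var(Q) = 2.2176
ρ = 2.1024 / √(7.2576·2.2176) ≈ 0.524

0.524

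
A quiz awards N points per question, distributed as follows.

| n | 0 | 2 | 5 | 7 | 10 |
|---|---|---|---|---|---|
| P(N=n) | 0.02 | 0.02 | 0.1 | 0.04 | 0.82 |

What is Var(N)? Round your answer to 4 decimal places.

E[N] = (0)(0.02) + (2)(0.02) + (5)(0.1) + (7)(0.04) + (10)(0.82) = 9.02
E[N²] = (0)²(0.02) + (2)²(0.02) + (5)²(0.1) + (7)²(0.04) + (10)²(0.82) = 86.54
Var(N) = E[N²] − (E[N])² = 86.54 − (9.02)² = 5.1796

5.1796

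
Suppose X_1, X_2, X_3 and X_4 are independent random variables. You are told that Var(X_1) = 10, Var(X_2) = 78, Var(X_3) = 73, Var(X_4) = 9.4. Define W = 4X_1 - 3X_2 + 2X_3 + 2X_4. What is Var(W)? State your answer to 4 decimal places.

By independence, Var(W) = (4)²Var(X_1) + (-3)²Var(X_2) + (2)²Var(X_3) + (2)²Var(X_4)
= (4)²·10 + (-3)²·78 + (2)²·73 + (2)²·9.4 = 1191.6

1191.6000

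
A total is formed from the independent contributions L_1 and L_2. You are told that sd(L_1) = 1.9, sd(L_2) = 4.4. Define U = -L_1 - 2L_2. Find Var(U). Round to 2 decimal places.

Var(L_1) = 3.61, Var(L_2) = 19.36
By independence, Var(U) = (-1)²Var(L_1) + (-2)²Var(L_2)
= (-1)²·3.61 + (-2)²·19.36 = 81.05

81.05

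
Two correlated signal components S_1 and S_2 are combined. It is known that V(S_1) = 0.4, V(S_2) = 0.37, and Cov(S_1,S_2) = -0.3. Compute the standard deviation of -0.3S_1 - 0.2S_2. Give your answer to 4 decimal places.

V(-0.3S_1 - 0.2S_2) = (-0.3)²·V(S_1) + (-0.2)²·V(S_2) + 2·(-0.3)·(-0.2)·Cov(S_1,S_2)
= 0.09·0.4 + 0.04·0.37 + 0.12·-0.3 = 0.0148
sd(-0.3S_1 - 0.2S_2) = √0.0148 ≈ 0.1217

0.1217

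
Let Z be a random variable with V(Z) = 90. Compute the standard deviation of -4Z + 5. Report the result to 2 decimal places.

V(-4Z + 5) = (-4)²·90 = 1440
SD(-4Z + 5) = √1440 ≈ 37.95

37.95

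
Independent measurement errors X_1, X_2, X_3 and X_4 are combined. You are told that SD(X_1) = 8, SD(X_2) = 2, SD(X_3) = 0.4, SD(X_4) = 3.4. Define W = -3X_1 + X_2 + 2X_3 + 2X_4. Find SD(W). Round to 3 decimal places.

25.038

Var(X_1) = 64, Var(X_2) = 4, Var(X_3) = 0.16, Var(X_4) = 11.56
By independence, Var(W) = (-3)²Var(X_1) + (1)²Var(X_2) + (2)²Var(X_3) + (2)²Var(X_4)
= (-3)²·64 + (1)²·4 + (2)²·0.16 + (2)²·11.56 = 626.88
SD(W) = √626.88 ≈ 25.038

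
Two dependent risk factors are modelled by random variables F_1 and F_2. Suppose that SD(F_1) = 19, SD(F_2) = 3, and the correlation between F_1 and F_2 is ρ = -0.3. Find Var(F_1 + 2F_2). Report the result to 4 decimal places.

Var(F_1) = (19)² = 361;  Var(F_2) = (3)² = 9
Cov(F_1,F_2) = ρ·SD(F_1)·SD(F_2) = -0.3·19·3 = -17.1
Var(F_1 + 2F_2) = (1)²·Var(F_1) + (2)²·Var(F_2) + 2·(1)·(2)·Cov(F_1,F_2)
= 1·361 + 4·9 + 4·-17.1 = 328.6

328.6000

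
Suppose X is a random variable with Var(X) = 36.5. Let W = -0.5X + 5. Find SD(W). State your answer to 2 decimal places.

Var(-0.5X + 5) = (-0.5)²·36.5 = 9.125
SD(W) = √9.125 ≈ 3.02

3.02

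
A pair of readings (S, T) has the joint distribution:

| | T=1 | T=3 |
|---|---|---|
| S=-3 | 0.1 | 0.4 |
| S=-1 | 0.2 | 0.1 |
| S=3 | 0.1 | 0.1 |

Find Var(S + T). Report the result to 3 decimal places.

5.000

E[S] = -1.2,  E[T] = 2.2,  E[ST] = -3.2
Var(S) = 6.6 − (-1.2)² = 5.16;  Var(T) = 5.8 − (2.2)² = 0.96
Cov(S,T) = -3.2 − (-1.2)(2.2) = -0.56
Var(S + T) = (1)²·5.16 + (1)²·0.96 + 2·(1)·(1)·-0.56 = 5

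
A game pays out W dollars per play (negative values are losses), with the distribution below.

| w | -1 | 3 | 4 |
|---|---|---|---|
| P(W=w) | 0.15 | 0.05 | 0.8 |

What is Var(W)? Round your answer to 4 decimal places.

E[W] = (-1)(0.15) + (3)(0.05) + (4)(0.8) = 3.2
E[W²] = (-1)²(0.15) + (3)²(0.05) + (4)²(0.8) = 13.4
Var(W) = E[W²] − (E[W])² = 13.4 − (3.2)² = 3.16

3.1600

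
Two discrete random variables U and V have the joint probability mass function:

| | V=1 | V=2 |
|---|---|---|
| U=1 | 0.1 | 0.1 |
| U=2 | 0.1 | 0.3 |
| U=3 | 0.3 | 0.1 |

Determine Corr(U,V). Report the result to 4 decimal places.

-0.2673

E[U] = 2.2,  E[V] = 1.5
E[UV] = 3.2
Cov(U,V) = E[UV] − E[U]E[V] = 3.2 − (2.2)(1.5) = -0.1
Var(U) = 0.56,  Var(V) = 0.25
ρ = -0.1 / √(0.56·0.25) ≈ -0.2673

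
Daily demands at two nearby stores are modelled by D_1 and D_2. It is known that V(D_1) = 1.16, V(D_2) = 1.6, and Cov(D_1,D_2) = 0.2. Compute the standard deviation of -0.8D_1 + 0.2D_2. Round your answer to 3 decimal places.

0.862

V(-0.8D_1 + 0.2D_2) = (-0.8)²·V(D_1) + (0.2)²·V(D_2) + 2·(-0.8)·(0.2)·Cov(D_1,D_2)
= 0.64·1.16 + 0.04·1.6 + -0.32·0.2 = 0.7424
sd(-0.8D_1 + 0.2D_2) = √0.7424 ≈ 0.862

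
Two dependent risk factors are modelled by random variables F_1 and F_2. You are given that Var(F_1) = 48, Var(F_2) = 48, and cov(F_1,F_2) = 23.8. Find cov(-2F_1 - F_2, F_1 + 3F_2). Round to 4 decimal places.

cov(-2F_1 - F_2, F_1 + 3F_2) = (-2)(1)Var(F_1) + (-1)(3)Var(F_2) + [(-2)(3) + (-1)(1)]cov(F_1,F_2)
= -2·48 + -3·48 + -7·23.8 = -406.6

-406.6000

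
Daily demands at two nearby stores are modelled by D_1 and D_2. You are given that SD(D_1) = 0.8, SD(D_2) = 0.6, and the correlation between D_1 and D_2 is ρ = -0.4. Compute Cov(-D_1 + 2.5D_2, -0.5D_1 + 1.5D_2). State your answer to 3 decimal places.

2.198

V(D_1) = (0.8)² = 0.64;  V(D_2) = (0.6)² = 0.36
Cov(D_1,D_2) = ρ·SD(D_1)·SD(D_2) = -0.4·0.8·0.6 = -0.192
Cov(-D_1 + 2.5D_2, -0.5D_1 + 1.5D_2) = (-1)(-0.5)V(D_1) + (2.5)(1.5)V(D_2) + [(-1)(1.5) + (2.5)(-0.5)]Cov(D_1,D_2)
= 0.5·0.64 + 3.75·0.36 + -2.75·-0.192 = 2.198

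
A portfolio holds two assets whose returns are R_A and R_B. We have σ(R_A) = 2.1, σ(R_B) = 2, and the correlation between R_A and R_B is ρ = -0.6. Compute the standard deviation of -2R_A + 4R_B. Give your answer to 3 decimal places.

Var(R_A) = (2.1)² = 4.41;  Var(R_B) = (2)² = 4
Cov(R_A,R_B) = ρ·σ(R_A)·σ(R_B) = -0.6·2.1·2 = -2.52
Var(-2R_A + 4R_B) = (-2)²·Var(R_A) + (4)²·Var(R_B) + 2·(-2)·(4)·Cov(R_A,R_B)
= 4·4.41 + 16·4 + -16·-2.52 = 121.96
σ(-2R_A + 4R_B) = √121.96 ≈ 11.044

11.044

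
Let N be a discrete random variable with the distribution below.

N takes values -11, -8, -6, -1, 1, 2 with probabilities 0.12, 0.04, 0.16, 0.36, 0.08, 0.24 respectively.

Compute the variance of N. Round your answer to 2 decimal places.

E[N] = (-11)(0.12) + (-8)(0.04) + (-6)(0.16) + (-1)(0.36) + (1)(0.08) + (2)(0.24) = -2.4
E[N²] = (-11)²(0.12) + (-8)²(0.04) + (-6)²(0.16) + (-1)²(0.36) + (1)²(0.08) + (2)²(0.24) = 24.24
V(N) = E[N²] − (E[N])² = 24.24 − (-2.4)² = 18.48

18.48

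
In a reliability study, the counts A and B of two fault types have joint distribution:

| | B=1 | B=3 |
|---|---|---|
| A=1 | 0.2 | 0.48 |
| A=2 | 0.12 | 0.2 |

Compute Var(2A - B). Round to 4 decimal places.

1.8816

E[A] = 1.32,  E[B] = 2.36,  E[AB] = 3.08
Var(A) = 1.96 − (1.32)² = 0.2176;  Var(B) = 6.44 − (2.36)² = 0.8704
Cov(A,B) = 3.08 − (1.32)(2.36) = -0.0352
Var(2A - B) = (2)²·0.2176 + (-1)²·0.8704 + 2·(2)·(-1)·-0.0352 = 1.8816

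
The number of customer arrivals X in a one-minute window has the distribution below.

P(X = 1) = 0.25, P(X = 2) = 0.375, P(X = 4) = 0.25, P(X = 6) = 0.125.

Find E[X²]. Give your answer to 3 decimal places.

10.250

E[X²] = (1)²(0.25) + (2)²(0.375) + (4)²(0.25) + (6)²(0.125) = 10.25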